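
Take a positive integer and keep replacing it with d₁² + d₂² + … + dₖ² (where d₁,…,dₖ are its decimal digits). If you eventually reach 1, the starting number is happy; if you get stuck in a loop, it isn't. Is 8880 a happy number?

8880 → 8² + 8² + 8² + 0² = 64 + 64 + 64 + 0 = 192
192 → 1² + 9² + 2² = 1 + 81 + 4 = 86
86 → 8² + 6² = 64 + 36 = 100
100 → 1² + 0² + 0² = 1 + 0 + 0 = 1  — reached 1.

happy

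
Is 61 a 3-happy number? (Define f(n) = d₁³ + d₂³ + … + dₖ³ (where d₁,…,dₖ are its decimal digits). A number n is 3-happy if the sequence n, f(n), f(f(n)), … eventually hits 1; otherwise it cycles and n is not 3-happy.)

not 3-happy

61 → 6³ + 1³ = 217
217 → 2³ + 1³ + 7³ = 352
352 → 3³ + 5³ + 2³ = 160
160 → 1³ + 6³ + 0³ = 217  — 217 already seen; the sequence cycles without reaching 1.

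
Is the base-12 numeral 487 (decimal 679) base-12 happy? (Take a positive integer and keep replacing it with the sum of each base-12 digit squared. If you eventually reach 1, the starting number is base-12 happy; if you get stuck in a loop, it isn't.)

679 = (4,8,7)_12 → 4² + 8² + 7² = 16 + 64 + 49 = 129
129 = (10,9)_12 → 10² + 9² = 100 + 81 = 181
181 = (1,3,1)_12 → 1² + 3² + 1² = 1 + 9 + 1 = 11
11 = (11)_12 → 11² = 121
121 = (10,1)_12 → 10² + 1² = 100 + 1 = 101
101 = (8,5)_12 → 8² + 5² = 64 + 25 = 89
89 = (7,5)_12 → 7² + 5² = 49 + 25 = 74
74 = (6,2)_12 → 6² + 2² = 36 + 4 = 40
40 = (3,4)_12 → 3² + 4² = 9 + 16 = 25
25 = (2,1)_12 → 2² + 1² = 4 + 1 = 5
5 = (5)_12 → 5² = 25  — 25 already seen; the sequence cycles without reaching 1.

not base-12 happy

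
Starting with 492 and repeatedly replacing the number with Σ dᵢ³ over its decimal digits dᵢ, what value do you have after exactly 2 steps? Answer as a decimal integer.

492 → 801
801 → 513

513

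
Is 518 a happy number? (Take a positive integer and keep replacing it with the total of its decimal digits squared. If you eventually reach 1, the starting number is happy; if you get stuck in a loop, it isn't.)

518 → 5² + 1² + 8² = 90
90 → 9² + 0² = 81
81 → 8² + 1² = 65
65 → 6² + 5² = 61
61 → 6² + 1² = 37
37 → 3² + 7² = 58
58 → 5² + 8² = 89
89 → 8² + 9² = 145
145 → 1² + 4² + 5² = 42
42 → 4² + 2² = 20
20 → 2² + 0² = 4
4 → 4² = 16
16 → 1² + 6² = 37  — 37 already seen; the sequence cycles without reaching 1.

not happy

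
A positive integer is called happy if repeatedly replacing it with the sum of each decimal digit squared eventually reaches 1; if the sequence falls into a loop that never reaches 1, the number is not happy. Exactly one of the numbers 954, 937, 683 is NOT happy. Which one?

954: 954 → 122 → 9 → 81 → 65 → 61 → 37 → 58 → 89 → 145 → 42 → 20 → 4 → 16 → 37  — repeats 37 (not happy)
937: 937 → 139 → 91 → 82 → 68 → 100 → 1  — reaches 1 (happy)
683: 683 → 109 → 82 → 68 → 100 → 1  — reaches 1 (happy)

954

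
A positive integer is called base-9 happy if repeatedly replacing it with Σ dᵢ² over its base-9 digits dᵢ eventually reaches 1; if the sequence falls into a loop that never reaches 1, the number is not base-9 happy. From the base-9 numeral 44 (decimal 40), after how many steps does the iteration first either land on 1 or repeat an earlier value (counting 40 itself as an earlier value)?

7

40 = (4,4)_9 → 4² + 4² = 32
32 = (3,5)_9 → 3² + 5² = 34
34 = (3,7)_9 → 3² + 7² = 58
58 = (6,4)_9 → 6² + 4² = 52
52 = (5,7)_9 → 5² + 7² = 74
74 = (8,2)_9 → 8² + 2² = 68
68 = (7,5)_9 → 7² + 5² = 74  — 74 repeats.
That took 7 steps.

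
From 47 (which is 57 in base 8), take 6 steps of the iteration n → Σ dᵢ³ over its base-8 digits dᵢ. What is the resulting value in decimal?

47 = (5,7)_8 → 5³ + 7³ = 125 + 343 = 468
468 = (7,2,4)_8 → 7³ + 2³ + 4³ = 343 + 8 + 64 = 415
415 = (6,3,7)_8 → 6³ + 3³ + 7³ = 216 + 27 + 343 = 586
586 = (1,1,1,2)_8 → 1³ + 1³ + 1³ + 2³ = 1 + 1 + 1 + 8 = 11
11 = (1,3)_8 → 1³ + 3³ = 1 + 27 = 28
28 = (3,4)_8 → 3³ + 4³ = 27 + 64 = 91

91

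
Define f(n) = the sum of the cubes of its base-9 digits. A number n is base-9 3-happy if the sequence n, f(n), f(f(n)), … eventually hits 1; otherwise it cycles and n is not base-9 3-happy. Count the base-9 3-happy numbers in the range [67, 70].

1

67: 67 → 407 → 133 → 469 → 469  — not base-9 3-happy
68: 68 → 468 → 468  — not base-9 3-happy
69: 69 → 559 → 729 → 1  — base-9 3-happy
70: 70 → 686 → 584 → 856 → 128 → 134 → 638 → 1198 → 470 → 476 → 980 → 540 → 432 → 152 → 856  — not base-9 3-happy
base-9 3-happy: 69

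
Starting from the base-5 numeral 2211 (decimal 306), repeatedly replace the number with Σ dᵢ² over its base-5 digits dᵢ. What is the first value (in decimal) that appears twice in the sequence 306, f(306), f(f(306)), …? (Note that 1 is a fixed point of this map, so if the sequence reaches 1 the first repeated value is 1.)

306 = (2,2,1,1)_5 → 2² + 2² + 1² + 1² = 10
10 = (2,0)_5 → 2² + 0² = 4
4 = (4)_5 → 4² = 16
16 = (3,1)_5 → 3² + 1² = 10  — 10 already appeared earlier.

10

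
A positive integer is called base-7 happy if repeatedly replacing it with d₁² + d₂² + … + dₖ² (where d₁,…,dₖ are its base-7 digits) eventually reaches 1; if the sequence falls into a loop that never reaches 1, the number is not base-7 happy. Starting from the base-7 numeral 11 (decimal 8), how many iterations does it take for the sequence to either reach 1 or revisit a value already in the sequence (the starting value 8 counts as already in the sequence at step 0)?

8 = (1,1)_7 → 1² + 1² = 2
2 = (2)_7 → 2² = 4
4 = (4)_7 → 4² = 16
16 = (2,2)_7 → 2² + 2² = 8  — 8 repeats.
That took 4 steps.

4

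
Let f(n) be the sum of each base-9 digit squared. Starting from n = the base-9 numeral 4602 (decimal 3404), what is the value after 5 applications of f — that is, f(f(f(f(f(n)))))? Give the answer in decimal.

3404 = (4,6,0,2)_9 → 56
56 = (6,2)_9 → 40
40 = (4,4)_9 → 32
32 = (3,5)_9 → 34
34 = (3,7)_9 → 58

58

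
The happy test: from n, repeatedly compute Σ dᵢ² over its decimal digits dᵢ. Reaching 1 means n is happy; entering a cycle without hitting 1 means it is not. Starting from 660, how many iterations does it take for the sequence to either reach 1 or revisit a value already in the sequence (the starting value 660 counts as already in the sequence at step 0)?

15

660 → 6² + 6² + 0² = 36 + 36 + 0 = 72
72 → 7² + 2² = 49 + 4 = 53
53 → 5² + 3² = 25 + 9 = 34
34 → 3² + 4² = 9 + 16 = 25
25 → 2² + 5² = 4 + 25 = 29
29 → 2² + 9² = 4 + 81 = 85
85 → 8² + 5² = 64 + 25 = 89
89 → 8² + 9² = 64 + 81 = 145
145 → 1² + 4² + 5² = 1 + 16 + 25 = 42
42 → 4² + 2² = 16 + 4 = 20
20 → 2² + 0² = 4 + 0 = 4
4 → 4² = 16
16 → 1² + 6² = 1 + 36 = 37
37 → 3² + 7² = 9 + 49 = 58
58 → 5² + 8² = 25 + 64 = 89  — 89 repeats.
That took 15 steps.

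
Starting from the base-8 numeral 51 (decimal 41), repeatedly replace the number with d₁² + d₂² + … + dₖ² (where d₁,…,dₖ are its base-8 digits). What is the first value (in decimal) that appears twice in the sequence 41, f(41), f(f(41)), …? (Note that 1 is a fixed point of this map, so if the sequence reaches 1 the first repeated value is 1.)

26

41 = (5,1)_8 → 5² + 1² = 25 + 1 = 26
26 = (3,2)_8 → 3² + 2² = 9 + 4 = 13
13 = (1,5)_8 → 1² + 5² = 1 + 25 = 26  — 26 already appeared earlier.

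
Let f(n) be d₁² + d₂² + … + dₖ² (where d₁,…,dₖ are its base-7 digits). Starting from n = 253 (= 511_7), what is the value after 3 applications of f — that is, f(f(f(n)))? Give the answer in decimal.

253 = (5,1,1)_7 → 5² + 1² + 1² = 27
27 = (3,6)_7 → 3² + 6² = 45
45 = (6,3)_7 → 6² + 3² = 45

45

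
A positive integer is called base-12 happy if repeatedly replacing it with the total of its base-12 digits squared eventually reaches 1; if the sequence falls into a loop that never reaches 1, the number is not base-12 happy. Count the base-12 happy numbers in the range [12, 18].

12: 12 → 1  (reaches 1)
13: 13 → 2 → 4 → 16 → 17 → 26 → 8 → 64 → 41 → 34 → 104 → 128 → 164 → 66 → 61 → 26  (repeats 26)
14: 14 → 5 → 25 → 5  (repeats 5)
15: 15 → 10 → 100 → 80 → 100  (repeats 100)
16: 16 → 17 → 26 → 8 → 64 → 41 → 34 → 104 → 128 → 164 → 66 → 61 → 26  (repeats 26)
17: 17 → 26 → 8 → 64 → 41 → 34 → 104 → 128 → 164 → 66 → 61 → 26  (repeats 26)
18: 18 → 37 → 10 → 100 → 80 → 100  (repeats 100)
base-12 happy: 12

1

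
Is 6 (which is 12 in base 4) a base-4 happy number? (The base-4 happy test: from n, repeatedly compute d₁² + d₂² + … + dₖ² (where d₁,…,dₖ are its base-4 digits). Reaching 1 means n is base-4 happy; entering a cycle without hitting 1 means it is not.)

6 = (1,2)_4 → 1² + 2² = 5
5 = (1,1)_4 → 1² + 1² = 2
2 = (2)_4 → 2² = 4
4 = (1,0)_4 → 1² + 0² = 1  — reached 1.

base-4 happy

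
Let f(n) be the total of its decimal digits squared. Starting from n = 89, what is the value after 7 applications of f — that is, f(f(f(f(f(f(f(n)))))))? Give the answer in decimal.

89 → 8² + 9² = 64 + 81 = 145
145 → 1² + 4² + 5² = 1 + 16 + 25 = 42
42 → 4² + 2² = 16 + 4 = 20
20 → 2² + 0² = 4 + 0 = 4
4 → 4² = 16
16 → 1² + 6² = 1 + 36 = 37
37 → 3² + 7² = 9 + 49 = 58

58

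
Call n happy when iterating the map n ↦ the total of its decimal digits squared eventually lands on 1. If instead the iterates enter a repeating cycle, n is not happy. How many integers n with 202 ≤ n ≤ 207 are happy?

202: 202 → 8 → 64 → 52 → 29 → 85 → 89 → 145 → 42 → 20 → 4 → 16 → 37 → 58 → 89  — not happy
203: 203 → 13 → 10 → 1  — happy
204: 204 → 20 → 4 → 16 → 37 → 58 → 89 → 145 → 42 → 20  — not happy
205: 205 → 29 → 85 → 89 → 145 → 42 → 20 → 4 → 16 → 37 → 58 → 89  — not happy
206: 206 → 40 → 16 → 37 → 58 → 89 → 145 → 42 → 20 → 4 → 16  — not happy
207: 207 → 53 → 34 → 25 → 29 → 85 → 89 → 145 → 42 → 20 → 4 → 16 → 37 → 58 → 89  — not happy
happy: 203

1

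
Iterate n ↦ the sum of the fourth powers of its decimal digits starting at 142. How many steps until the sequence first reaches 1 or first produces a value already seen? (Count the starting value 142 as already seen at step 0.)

142 → 1⁴ + 4⁴ + 2⁴ = 273
273 → 2⁴ + 7⁴ + 3⁴ = 2498
2498 → 2⁴ + 4⁴ + 9⁴ + 8⁴ = 10929
10929 → 1⁴ + 0⁴ + 9⁴ + 2⁴ + 9⁴ = 13139
13139 → 1⁴ + 3⁴ + 1⁴ + 3⁴ + 9⁴ = 6725
6725 → 6⁴ + 7⁴ + 2⁴ + 5⁴ = 4338
4338 → 4⁴ + 3⁴ + 3⁴ + 8⁴ = 4514
4514 → 4⁴ + 5⁴ + 1⁴ + 4⁴ = 1138
1138 → 1⁴ + 1⁴ + 3⁴ + 8⁴ = 4179
4179 → 4⁴ + 1⁴ + 7⁴ + 9⁴ = 9219
9219 → 9⁴ + 2⁴ + 1⁴ + 9⁴ = 13139  — 13139 repeats.
That took 11 steps.

11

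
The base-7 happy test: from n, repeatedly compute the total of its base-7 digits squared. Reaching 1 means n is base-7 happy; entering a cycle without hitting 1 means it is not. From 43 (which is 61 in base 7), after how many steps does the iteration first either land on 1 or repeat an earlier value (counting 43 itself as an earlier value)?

43 = (6,1)_7 → 6² + 1² = 36 + 1 = 37
37 = (5,2)_7 → 5² + 2² = 25 + 4 = 29
29 = (4,1)_7 → 4² + 1² = 16 + 1 = 17
17 = (2,3)_7 → 2² + 3² = 4 + 9 = 13
13 = (1,6)_7 → 1² + 6² = 1 + 36 = 37  — 37 repeats.
That took 5 steps.

5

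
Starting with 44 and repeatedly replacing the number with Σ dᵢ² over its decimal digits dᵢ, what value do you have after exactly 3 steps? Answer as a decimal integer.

10

44 → 4² + 4² = 16 + 16 = 32
32 → 3² + 2² = 9 + 4 = 13
13 → 1² + 3² = 1 + 9 = 10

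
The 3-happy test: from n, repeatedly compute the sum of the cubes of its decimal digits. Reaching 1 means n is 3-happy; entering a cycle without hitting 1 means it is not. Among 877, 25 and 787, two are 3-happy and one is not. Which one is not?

25

877: 877 → 1198 → 1243 → 100 → 1  — reaches 1 (3-happy)
25: 25 → 133 → 55 → 250 → 133  — repeats 133 (not 3-happy)
787: 787 → 1198 → 1243 → 100 → 1  — reaches 1 (3-happy)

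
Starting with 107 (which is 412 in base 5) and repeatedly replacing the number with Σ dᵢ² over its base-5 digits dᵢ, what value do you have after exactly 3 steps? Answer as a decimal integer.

13

107 = (4,1,2)_5 → 4² + 1² + 2² = 21
21 = (4,1)_5 → 4² + 1² = 17
17 = (3,2)_5 → 3² + 2² = 13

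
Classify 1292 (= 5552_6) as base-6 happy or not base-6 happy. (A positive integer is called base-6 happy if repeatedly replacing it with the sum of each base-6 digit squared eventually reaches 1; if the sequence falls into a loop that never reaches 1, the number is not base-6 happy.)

base-6 happy

1292 = (5,5,5,2)_6 → 79
79 = (2,1,1)_6 → 6
6 = (1,0)_6 → 1  — reached 1.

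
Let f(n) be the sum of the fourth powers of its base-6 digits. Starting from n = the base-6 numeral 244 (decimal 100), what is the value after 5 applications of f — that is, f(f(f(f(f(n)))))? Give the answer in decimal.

100 = (2,4,4)_6 → 2⁴ + 4⁴ + 4⁴ = 16 + 256 + 256 = 528
528 = (2,2,4,0)_6 → 2⁴ + 2⁴ + 4⁴ + 0⁴ = 16 + 16 + 256 + 0 = 288
288 = (1,2,0,0)_6 → 1⁴ + 2⁴ + 0⁴ + 0⁴ = 1 + 16 + 0 + 0 = 17
17 = (2,5)_6 → 2⁴ + 5⁴ = 16 + 625 = 641
641 = (2,5,4,5)_6 → 2⁴ + 5⁴ + 4⁴ + 5⁴ = 16 + 625 + 256 + 625 = 1522

1522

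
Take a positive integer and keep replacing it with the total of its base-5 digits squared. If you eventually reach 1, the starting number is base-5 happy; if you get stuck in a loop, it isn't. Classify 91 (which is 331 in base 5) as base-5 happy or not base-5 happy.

91 = (3,3,1)_5 → 3² + 3² + 1² = 19
19 = (3,4)_5 → 3² + 4² = 25
25 = (1,0,0)_5 → 1² + 0² + 0² = 1  — reached 1.

base-5 happy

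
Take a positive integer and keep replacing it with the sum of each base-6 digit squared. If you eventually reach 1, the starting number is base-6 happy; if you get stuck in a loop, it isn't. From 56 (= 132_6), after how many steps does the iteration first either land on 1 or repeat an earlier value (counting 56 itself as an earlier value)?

11

56 = (1,3,2)_6 → 1² + 3² + 2² = 1 + 9 + 4 = 14
14 = (2,2)_6 → 2² + 2² = 4 + 4 = 8
8 = (1,2)_6 → 1² + 2² = 1 + 4 = 5
5 = (5)_6 → 5² = 25
25 = (4,1)_6 → 4² + 1² = 16 + 1 = 17
17 = (2,5)_6 → 2² + 5² = 4 + 25 = 29
29 = (4,5)_6 → 4² + 5² = 16 + 25 = 41
41 = (1,0,5)_6 → 1² + 0² + 5² = 1 + 0 + 25 = 26
26 = (4,2)_6 → 4² + 2² = 16 + 4 = 20
20 = (3,2)_6 → 3² + 2² = 9 + 4 = 13
13 = (2,1)_6 → 2² + 1² = 4 + 1 = 5  — 5 repeats.
That took 11 steps.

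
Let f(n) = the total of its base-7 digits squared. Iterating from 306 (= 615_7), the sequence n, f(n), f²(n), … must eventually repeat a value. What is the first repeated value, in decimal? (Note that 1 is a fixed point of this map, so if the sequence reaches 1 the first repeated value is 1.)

10

306 = (6,1,5)_7 → 62
62 = (1,1,6)_7 → 38
38 = (5,3)_7 → 34
34 = (4,6)_7 → 52
52 = (1,0,3)_7 → 10
10 = (1,3)_7 → 10  — 10 already appeared earlier.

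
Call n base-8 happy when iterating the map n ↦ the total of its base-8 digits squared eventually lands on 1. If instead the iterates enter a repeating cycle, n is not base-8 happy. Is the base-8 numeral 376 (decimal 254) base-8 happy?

not base-8 happy

254 = (3,7,6)_8 → 3² + 7² + 6² = 9 + 49 + 36 = 94
94 = (1,3,6)_8 → 1² + 3² + 6² = 1 + 9 + 36 = 46
46 = (5,6)_8 → 5² + 6² = 25 + 36 = 61
61 = (7,5)_8 → 7² + 5² = 49 + 25 = 74
74 = (1,1,2)_8 → 1² + 1² + 2² = 1 + 1 + 4 = 6
6 = (6)_8 → 6² = 36
36 = (4,4)_8 → 4² + 4² = 16 + 16 = 32
32 = (4,0)_8 → 4² + 0² = 16 + 0 = 16
16 = (2,0)_8 → 2² + 0² = 4 + 0 = 4
4 = (4)_8 → 4² = 16  — 16 already seen; the sequence cycles without reaching 1.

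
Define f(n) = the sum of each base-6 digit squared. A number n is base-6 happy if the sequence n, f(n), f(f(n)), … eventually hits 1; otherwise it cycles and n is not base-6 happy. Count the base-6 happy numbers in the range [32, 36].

1

32: 32 → 29 → 41 → 26 → 20 → 13 → 5 → 25 → 17 → 29  — not base-6 happy
33: 33 → 34 → 41 → 26 → 20 → 13 → 5 → 25 → 17 → 29 → 41  — not base-6 happy
34: 34 → 41 → 26 → 20 → 13 → 5 → 25 → 17 → 29 → 41  — not base-6 happy
35: 35 → 50 → 9 → 10 → 17 → 29 → 41 → 26 → 20 → 13 → 5 → 25 → 17  — not base-6 happy
36: 36 → 1  — base-6 happy
base-6 happy: 36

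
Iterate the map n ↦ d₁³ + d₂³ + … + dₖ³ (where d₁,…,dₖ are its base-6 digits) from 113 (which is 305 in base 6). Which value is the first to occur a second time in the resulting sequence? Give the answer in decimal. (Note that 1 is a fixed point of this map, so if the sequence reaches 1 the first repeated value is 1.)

73

113 = (3,0,5)_6 → 3³ + 0³ + 5³ = 27 + 0 + 125 = 152
152 = (4,1,2)_6 → 4³ + 1³ + 2³ = 64 + 1 + 8 = 73
73 = (2,0,1)_6 → 2³ + 0³ + 1³ = 8 + 0 + 1 = 9
9 = (1,3)_6 → 1³ + 3³ = 1 + 27 = 28
28 = (4,4)_6 → 4³ + 4³ = 64 + 64 = 128
128 = (3,3,2)_6 → 3³ + 3³ + 2³ = 27 + 27 + 8 = 62
62 = (1,4,2)_6 → 1³ + 4³ + 2³ = 1 + 64 + 8 = 73  — 73 already appeared earlier.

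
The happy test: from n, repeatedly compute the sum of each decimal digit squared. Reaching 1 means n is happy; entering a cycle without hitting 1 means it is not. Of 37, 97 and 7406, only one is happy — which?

97

37: 37 → 58 → 89 → 145 → 42 → 20 → 4 → 16 → 37  — repeats 37 (not happy)
97: 97 → 130 → 10 → 1  — reaches 1 (happy)
7406: 7406 → 101 → 2 → 4 → 16 → 37 → 58 → 89 → 145 → 42 → 20 → 4  — repeats 4 (not happy)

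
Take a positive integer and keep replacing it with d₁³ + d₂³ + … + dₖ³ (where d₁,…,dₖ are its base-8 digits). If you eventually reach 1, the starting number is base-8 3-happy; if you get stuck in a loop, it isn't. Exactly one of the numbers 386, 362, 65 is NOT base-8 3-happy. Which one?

386

386: 386 → 224 → 91 → 55 → 559 → 469 → 476 → 434 → 440 → 559  — repeats 559 (not base-8 3-happy)
362: 362 → 258 → 72 → 2 → 8 → 1  — reaches 1 (base-8 3-happy)
65: 65 → 2 → 8 → 1  — reaches 1 (base-8 3-happy)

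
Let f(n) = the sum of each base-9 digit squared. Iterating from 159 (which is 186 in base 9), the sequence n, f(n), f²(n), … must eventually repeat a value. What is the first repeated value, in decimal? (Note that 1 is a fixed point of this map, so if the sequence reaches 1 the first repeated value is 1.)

159 = (1,8,6)_9 → 101
101 = (1,2,2)_9 → 9
9 = (1,0)_9 → 1  — reached the fixed point 1.
1 → 1, so 1 is the first repeated value.

1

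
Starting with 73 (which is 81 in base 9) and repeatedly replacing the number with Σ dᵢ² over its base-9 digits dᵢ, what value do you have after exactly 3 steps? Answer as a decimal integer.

73 = (8,1)_9 → 8² + 1² = 64 + 1 = 65
65 = (7,2)_9 → 7² + 2² = 49 + 4 = 53
53 = (5,8)_9 → 5² + 8² = 25 + 64 = 89

89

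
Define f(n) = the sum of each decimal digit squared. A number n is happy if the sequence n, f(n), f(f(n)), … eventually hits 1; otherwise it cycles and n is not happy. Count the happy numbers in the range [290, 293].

290: 290 → 85 → 89 → 145 → 42 → 20 → 4 → 16 → 37 → 58 → 89  — not happy
291: 291 → 86 → 100 → 1  — happy
292: 292 → 89 → 145 → 42 → 20 → 4 → 16 → 37 → 58 → 89  — not happy
293: 293 → 94 → 97 → 130 → 10 → 1  — happy
happy: 291, 293

2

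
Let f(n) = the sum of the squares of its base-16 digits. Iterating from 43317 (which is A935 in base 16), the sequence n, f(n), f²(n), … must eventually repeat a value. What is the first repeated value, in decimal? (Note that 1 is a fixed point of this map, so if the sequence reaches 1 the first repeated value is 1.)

43317 = (10,9,3,5)_16 → 10² + 9² + 3² + 5² = 100 + 81 + 9 + 25 = 215
215 = (13,7)_16 → 13² + 7² = 169 + 49 = 218
218 = (13,10)_16 → 13² + 10² = 169 + 100 = 269
269 = (1,0,13)_16 → 1² + 0² + 13² = 1 + 0 + 169 = 170
170 = (10,10)_16 → 10² + 10² = 100 + 100 = 200
200 = (12,8)_16 → 12² + 8² = 144 + 64 = 208
208 = (13,0)_16 → 13² + 0² = 169 + 0 = 169
169 = (10,9)_16 → 10² + 9² = 100 + 81 = 181
181 = (11,5)_16 → 11² + 5² = 121 + 25 = 146
146 = (9,2)_16 → 9² + 2² = 81 + 4 = 85
85 = (5,5)_16 → 5² + 5² = 25 + 25 = 50
50 = (3,2)_16 → 3² + 2² = 9 + 4 = 13
13 = (13)_16 → 13² = 169  — 169 already appeared earlier.

169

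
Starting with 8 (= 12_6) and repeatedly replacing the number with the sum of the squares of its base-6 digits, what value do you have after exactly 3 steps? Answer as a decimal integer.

8 = (1,2)_6 → 1² + 2² = 5
5 = (5)_6 → 5² = 25
25 = (4,1)_6 → 4² + 1² = 17

17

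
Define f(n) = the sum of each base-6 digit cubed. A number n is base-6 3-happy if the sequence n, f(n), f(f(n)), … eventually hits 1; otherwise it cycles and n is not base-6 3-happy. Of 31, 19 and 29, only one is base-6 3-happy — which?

29

31: 31 → 126 → 54 → 28 → 128 → 62 → 73 → 9 → 28  — repeats 28 (not base-6 3-happy)
19: 19 → 28 → 128 → 62 → 73 → 9 → 28  — repeats 28 (not base-6 3-happy)
29: 29 → 189 → 153 → 92 → 43 → 3 → 27 → 91 → 36 → 1  — reaches 1 (base-6 3-happy)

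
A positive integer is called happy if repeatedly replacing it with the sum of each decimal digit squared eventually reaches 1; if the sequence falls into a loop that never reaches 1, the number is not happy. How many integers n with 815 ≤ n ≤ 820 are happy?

815: 815 → 90 → 81 → 65 → 61 → 37 → 58 → 89 → 145 → 42 → 20 → 4 → 16 → 37  (repeats 37)
816: 816 → 101 → 2 → 4 → 16 → 37 → 58 → 89 → 145 → 42 → 20 → 4  (repeats 4)
817: 817 → 114 → 18 → 65 → 61 → 37 → 58 → 89 → 145 → 42 → 20 → 4 → 16 → 37  (repeats 37)
818: 818 → 129 → 86 → 100 → 1  (reaches 1)
819: 819 → 146 → 53 → 34 → 25 → 29 → 85 → 89 → 145 → 42 → 20 → 4 → 16 → 37 → 58 → 89  (repeats 89)
820: 820 → 68 → 100 → 1  (reaches 1)
happy: 818, 820

2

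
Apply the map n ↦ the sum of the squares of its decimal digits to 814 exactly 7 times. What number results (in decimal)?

145

814 → 8² + 1² + 4² = 81
81 → 8² + 1² = 65
65 → 6² + 5² = 61
61 → 6² + 1² = 37
37 → 3² + 7² = 58
58 → 5² + 8² = 89
89 → 8² + 9² = 145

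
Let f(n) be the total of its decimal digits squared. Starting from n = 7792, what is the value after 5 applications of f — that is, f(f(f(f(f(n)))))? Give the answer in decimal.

37

7792 → 7² + 7² + 9² + 2² = 183
183 → 1² + 8² + 3² = 74
74 → 7² + 4² = 65
65 → 6² + 5² = 61
61 → 6² + 1² = 37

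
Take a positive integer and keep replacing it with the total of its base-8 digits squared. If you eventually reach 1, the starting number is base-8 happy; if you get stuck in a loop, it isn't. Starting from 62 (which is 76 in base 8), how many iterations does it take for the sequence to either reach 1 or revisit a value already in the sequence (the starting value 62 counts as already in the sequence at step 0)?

62 = (7,6)_8 → 85
85 = (1,2,5)_8 → 30
30 = (3,6)_8 → 45
45 = (5,5)_8 → 50
50 = (6,2)_8 → 40
40 = (5,0)_8 → 25
25 = (3,1)_8 → 10
10 = (1,2)_8 → 5
5 = (5)_8 → 25  — 25 repeats.
That took 9 steps.

9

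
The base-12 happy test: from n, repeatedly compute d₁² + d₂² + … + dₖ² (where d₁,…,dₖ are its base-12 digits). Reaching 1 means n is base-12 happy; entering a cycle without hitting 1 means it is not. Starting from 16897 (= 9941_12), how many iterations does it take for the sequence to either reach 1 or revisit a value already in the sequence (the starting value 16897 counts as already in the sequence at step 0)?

16897 = (9,9,4,1)_12 → 9² + 9² + 4² + 1² = 81 + 81 + 16 + 1 = 179
179 = (1,2,11)_12 → 1² + 2² + 11² = 1 + 4 + 121 = 126
126 = (10,6)_12 → 10² + 6² = 100 + 36 = 136
136 = (11,4)_12 → 11² + 4² = 121 + 16 = 137
137 = (11,5)_12 → 11² + 5² = 121 + 25 = 146
146 = (1,0,2)_12 → 1² + 0² + 2² = 1 + 0 + 4 = 5
5 = (5)_12 → 5² = 25
25 = (2,1)_12 → 2² + 1² = 4 + 1 = 5  — 5 repeats.
That took 8 steps.

8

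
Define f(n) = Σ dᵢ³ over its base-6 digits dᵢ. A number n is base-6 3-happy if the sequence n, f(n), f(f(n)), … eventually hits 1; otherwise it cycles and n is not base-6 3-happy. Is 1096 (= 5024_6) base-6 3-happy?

base-6 3-happy

1096 = (5,0,2,4)_6 → 5³ + 0³ + 2³ + 4³ = 125 + 0 + 8 + 64 = 197
197 = (5,2,5)_6 → 5³ + 2³ + 5³ = 125 + 8 + 125 = 258
258 = (1,1,1,0)_6 → 1³ + 1³ + 1³ + 0³ = 1 + 1 + 1 + 0 = 3
3 = (3)_6 → 3³ = 27
27 = (4,3)_6 → 4³ + 3³ = 64 + 27 = 91
91 = (2,3,1)_6 → 2³ + 3³ + 1³ = 8 + 27 + 1 = 36
36 = (1,0,0)_6 → 1³ + 0³ + 0³ = 1 + 0 + 0 = 1  — reached 1.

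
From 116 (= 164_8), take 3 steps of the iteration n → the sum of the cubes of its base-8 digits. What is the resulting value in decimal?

92

116 = (1,6,4)_8 → 1³ + 6³ + 4³ = 1 + 216 + 64 = 281
281 = (4,3,1)_8 → 4³ + 3³ + 1³ = 64 + 27 + 1 = 92
92 = (1,3,4)_8 → 1³ + 3³ + 4³ = 1 + 27 + 64 = 92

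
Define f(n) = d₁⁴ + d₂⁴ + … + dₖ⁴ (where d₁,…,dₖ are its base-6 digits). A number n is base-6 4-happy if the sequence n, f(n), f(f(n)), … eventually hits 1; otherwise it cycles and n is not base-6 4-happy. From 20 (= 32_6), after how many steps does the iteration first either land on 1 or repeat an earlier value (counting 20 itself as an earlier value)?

11

20 = (3,2)_6 → 3⁴ + 2⁴ = 97
97 = (2,4,1)_6 → 2⁴ + 4⁴ + 1⁴ = 273
273 = (1,1,3,3)_6 → 1⁴ + 1⁴ + 3⁴ + 3⁴ = 164
164 = (4,3,2)_6 → 4⁴ + 3⁴ + 2⁴ = 353
353 = (1,3,4,5)_6 → 1⁴ + 3⁴ + 4⁴ + 5⁴ = 963
963 = (4,2,4,3)_6 → 4⁴ + 2⁴ + 4⁴ + 3⁴ = 609
609 = (2,4,5,3)_6 → 2⁴ + 4⁴ + 5⁴ + 3⁴ = 978
978 = (4,3,1,0)_6 → 4⁴ + 3⁴ + 1⁴ + 0⁴ = 338
338 = (1,3,2,2)_6 → 1⁴ + 3⁴ + 2⁴ + 2⁴ = 114
114 = (3,1,0)_6 → 3⁴ + 1⁴ + 0⁴ = 82
82 = (2,1,4)_6 → 2⁴ + 1⁴ + 4⁴ = 273  — 273 repeats.
That took 11 steps.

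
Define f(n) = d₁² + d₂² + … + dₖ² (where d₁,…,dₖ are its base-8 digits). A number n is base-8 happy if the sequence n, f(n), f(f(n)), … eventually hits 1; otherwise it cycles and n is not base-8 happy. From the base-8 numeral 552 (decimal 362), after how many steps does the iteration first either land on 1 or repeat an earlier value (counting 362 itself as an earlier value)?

362 = (5,5,2)_8 → 5² + 5² + 2² = 54
54 = (6,6)_8 → 6² + 6² = 72
72 = (1,1,0)_8 → 1² + 1² + 0² = 2
2 = (2)_8 → 2² = 4
4 = (4)_8 → 4² = 16
16 = (2,0)_8 → 2² + 0² = 4  — 4 repeats.
That took 6 steps.

6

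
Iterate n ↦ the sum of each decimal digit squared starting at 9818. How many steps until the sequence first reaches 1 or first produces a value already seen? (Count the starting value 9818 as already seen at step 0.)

14

9818 → 9² + 8² + 1² + 8² = 81 + 64 + 1 + 64 = 210
210 → 2² + 1² + 0² = 4 + 1 + 0 = 5
5 → 5² = 25
25 → 2² + 5² = 4 + 25 = 29
29 → 2² + 9² = 4 + 81 = 85
85 → 8² + 5² = 64 + 25 = 89
89 → 8² + 9² = 64 + 81 = 145
145 → 1² + 4² + 5² = 1 + 16 + 25 = 42
42 → 4² + 2² = 16 + 4 = 20
20 → 2² + 0² = 4 + 0 = 4
4 → 4² = 16
16 → 1² + 6² = 1 + 36 = 37
37 → 3² + 7² = 9 + 49 = 58
58 → 5² + 8² = 25 + 64 = 89  — 89 repeats.
That took 14 steps.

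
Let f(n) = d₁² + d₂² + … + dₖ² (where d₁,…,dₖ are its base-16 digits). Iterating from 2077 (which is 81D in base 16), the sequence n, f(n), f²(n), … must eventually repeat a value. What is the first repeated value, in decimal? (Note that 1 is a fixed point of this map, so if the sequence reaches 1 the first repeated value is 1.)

2077 = (8,1,13)_16 → 8² + 1² + 13² = 234
234 = (14,10)_16 → 14² + 10² = 296
296 = (1,2,8)_16 → 1² + 2² + 8² = 69
69 = (4,5)_16 → 4² + 5² = 41
41 = (2,9)_16 → 2² + 9² = 85
85 = (5,5)_16 → 5² + 5² = 50
50 = (3,2)_16 → 3² + 2² = 13
13 = (13)_16 → 13² = 169
169 = (10,9)_16 → 10² + 9² = 181
181 = (11,5)_16 → 11² + 5² = 146
146 = (9,2)_16 → 9² + 2² = 85  — 85 already appeared earlier.

85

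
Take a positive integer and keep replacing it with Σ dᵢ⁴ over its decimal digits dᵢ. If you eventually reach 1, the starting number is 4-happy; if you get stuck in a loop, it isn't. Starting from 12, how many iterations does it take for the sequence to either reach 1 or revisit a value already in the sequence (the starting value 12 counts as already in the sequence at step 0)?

5

12 → 1⁴ + 2⁴ = 17
17 → 1⁴ + 7⁴ = 2402
2402 → 2⁴ + 4⁴ + 0⁴ + 2⁴ = 288
288 → 2⁴ + 8⁴ + 8⁴ = 8208
8208 → 8⁴ + 2⁴ + 0⁴ + 8⁴ = 8208  — 8208 repeats.
That took 5 steps.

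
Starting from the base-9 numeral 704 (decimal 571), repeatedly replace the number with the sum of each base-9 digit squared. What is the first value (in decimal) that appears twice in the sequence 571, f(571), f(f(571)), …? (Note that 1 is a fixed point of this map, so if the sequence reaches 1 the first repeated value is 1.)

65

571 = (7,0,4)_9 → 65
65 = (7,2)_9 → 53
53 = (5,8)_9 → 89
89 = (1,0,8)_9 → 65  — 65 already appeared earlier.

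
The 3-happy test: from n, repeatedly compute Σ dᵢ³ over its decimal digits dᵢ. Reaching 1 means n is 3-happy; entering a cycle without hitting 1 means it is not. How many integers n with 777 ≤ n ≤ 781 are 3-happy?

1

777: 777 → 1029 → 738 → 882 → 1032 → 36 → 243 → 99 → 1458 → 702 → 351 → 153 → 153  (repeats 153)
778: 778 → 1198 → 1243 → 100 → 1  (reaches 1)
779: 779 → 1415 → 191 → 731 → 371 → 371  (repeats 371)
780: 780 → 855 → 762 → 567 → 684 → 792 → 1080 → 513 → 153 → 153  (repeats 153)
781: 781 → 856 → 853 → 664 → 496 → 1009 → 730 → 370 → 370  (repeats 370)
3-happy: 778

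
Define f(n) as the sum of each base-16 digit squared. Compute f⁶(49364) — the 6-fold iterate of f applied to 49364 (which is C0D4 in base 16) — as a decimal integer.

4

49364 = (12,0,13,4)_16 → 329
329 = (1,4,9)_16 → 98
98 = (6,2)_16 → 40
40 = (2,8)_16 → 68
68 = (4,4)_16 → 32
32 = (2,0)_16 → 4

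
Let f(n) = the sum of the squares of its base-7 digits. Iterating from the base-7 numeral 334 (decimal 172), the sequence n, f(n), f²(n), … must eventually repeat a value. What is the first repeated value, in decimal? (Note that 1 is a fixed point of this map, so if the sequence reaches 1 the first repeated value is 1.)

10

172 = (3,3,4)_7 → 3² + 3² + 4² = 9 + 9 + 16 = 34
34 = (4,6)_7 → 4² + 6² = 16 + 36 = 52
52 = (1,0,3)_7 → 1² + 0² + 3² = 1 + 0 + 9 = 10
10 = (1,3)_7 → 1² + 3² = 1 + 9 = 10  — 10 already appeared earlier.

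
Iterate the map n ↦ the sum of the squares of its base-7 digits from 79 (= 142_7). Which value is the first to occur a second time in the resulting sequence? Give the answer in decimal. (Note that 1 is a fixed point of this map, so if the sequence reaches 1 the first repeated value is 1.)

79 = (1,4,2)_7 → 1² + 4² + 2² = 21
21 = (3,0)_7 → 3² + 0² = 9
9 = (1,2)_7 → 1² + 2² = 5
5 = (5)_7 → 5² = 25
25 = (3,4)_7 → 3² + 4² = 25  — 25 already appeared earlier.

25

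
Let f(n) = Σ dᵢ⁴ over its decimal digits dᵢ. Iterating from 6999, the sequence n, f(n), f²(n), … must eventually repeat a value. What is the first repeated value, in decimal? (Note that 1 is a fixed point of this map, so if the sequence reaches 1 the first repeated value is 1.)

6999 → 6⁴ + 9⁴ + 9⁴ + 9⁴ = 20979
20979 → 2⁴ + 0⁴ + 9⁴ + 7⁴ + 9⁴ = 15539
15539 → 1⁴ + 5⁴ + 5⁴ + 3⁴ + 9⁴ = 7893
7893 → 7⁴ + 8⁴ + 9⁴ + 3⁴ = 13139
13139 → 1⁴ + 3⁴ + 1⁴ + 3⁴ + 9⁴ = 6725
6725 → 6⁴ + 7⁴ + 2⁴ + 5⁴ = 4338
4338 → 4⁴ + 3⁴ + 3⁴ + 8⁴ = 4514
4514 → 4⁴ + 5⁴ + 1⁴ + 4⁴ = 1138
1138 → 1⁴ + 1⁴ + 3⁴ + 8⁴ = 4179
4179 → 4⁴ + 1⁴ + 7⁴ + 9⁴ = 9219
9219 → 9⁴ + 2⁴ + 1⁴ + 9⁴ = 13139  — 13139 already appeared earlier.

13139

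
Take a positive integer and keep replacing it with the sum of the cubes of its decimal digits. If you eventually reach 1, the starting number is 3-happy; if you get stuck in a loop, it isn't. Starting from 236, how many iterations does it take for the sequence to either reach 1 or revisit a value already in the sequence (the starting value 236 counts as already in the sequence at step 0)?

236 → 2³ + 3³ + 6³ = 251
251 → 2³ + 5³ + 1³ = 134
134 → 1³ + 3³ + 4³ = 92
92 → 9³ + 2³ = 737
737 → 7³ + 3³ + 7³ = 713
713 → 7³ + 1³ + 3³ = 371
371 → 3³ + 7³ + 1³ = 371  — 371 repeats.
That took 7 steps.

7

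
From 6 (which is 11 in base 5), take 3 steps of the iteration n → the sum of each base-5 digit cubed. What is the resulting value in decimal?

28

6 = (1,1)_5 → 2
2 = (2)_5 → 8
8 = (1,3)_5 → 28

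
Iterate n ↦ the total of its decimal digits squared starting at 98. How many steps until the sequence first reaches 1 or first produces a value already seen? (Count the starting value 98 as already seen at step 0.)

9

98 → 9² + 8² = 81 + 64 = 145
145 → 1² + 4² + 5² = 1 + 16 + 25 = 42
42 → 4² + 2² = 16 + 4 = 20
20 → 2² + 0² = 4 + 0 = 4
4 → 4² = 16
16 → 1² + 6² = 1 + 36 = 37
37 → 3² + 7² = 9 + 49 = 58
58 → 5² + 8² = 25 + 64 = 89
89 → 8² + 9² = 64 + 81 = 145  — 145 repeats.
That took 9 steps.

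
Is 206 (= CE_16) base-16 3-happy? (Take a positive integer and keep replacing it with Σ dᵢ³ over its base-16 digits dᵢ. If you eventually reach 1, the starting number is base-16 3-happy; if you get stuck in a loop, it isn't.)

206 = (12,14)_16 → 4472
4472 = (1,1,7,8)_16 → 857
857 = (3,5,9)_16 → 881
881 = (3,7,1)_16 → 371
371 = (1,7,3)_16 → 371  — 371 already seen; the sequence cycles without reaching 1.

not base-16 3-happy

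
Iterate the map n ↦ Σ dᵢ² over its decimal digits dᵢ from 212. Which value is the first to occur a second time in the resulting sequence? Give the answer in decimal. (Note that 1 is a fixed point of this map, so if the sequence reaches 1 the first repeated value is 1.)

37

212 → 9
9 → 81
81 → 65
65 → 61
61 → 37
37 → 58
58 → 89
89 → 145
145 → 42
42 → 20
20 → 4
4 → 16
16 → 37  — 37 already appeared earlier.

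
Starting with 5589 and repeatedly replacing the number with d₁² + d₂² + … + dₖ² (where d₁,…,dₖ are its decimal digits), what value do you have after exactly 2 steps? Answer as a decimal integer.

107

5589 → 5² + 5² + 8² + 9² = 195
195 → 1² + 9² + 5² = 107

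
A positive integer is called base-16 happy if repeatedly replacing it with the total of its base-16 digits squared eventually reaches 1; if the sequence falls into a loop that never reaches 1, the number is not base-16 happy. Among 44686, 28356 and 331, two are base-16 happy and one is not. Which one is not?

44686: 44686 → 556 → 152 → 145 → 82 → 29 → 170 → 200 → 208 → 169 → 181 → 146 → 85 → 50 → 13 → 169  — repeats 169 (not base-16 happy)
28356: 28356 → 392 → 129 → 65 → 17 → 2 → 4 → 16 → 1  — reaches 1 (base-16 happy)
331: 331 → 138 → 164 → 116 → 65 → 17 → 2 → 4 → 16 → 1  — reaches 1 (base-16 happy)

44686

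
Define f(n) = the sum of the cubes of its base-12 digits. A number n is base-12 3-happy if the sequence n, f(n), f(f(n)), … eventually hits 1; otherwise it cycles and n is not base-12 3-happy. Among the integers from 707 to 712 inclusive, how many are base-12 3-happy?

707: 707 → 2395 → 751 → 476 → 566 → 1366 → 1854 → 1217 → 762 → 368 → 736 → 190 → 1028 → 856 → 1520 → 1728 → 1  (reaches 1)
708: 708 → 1395 → 1268 → 1753 → 10 → 1000 → 1611 → 1366 → 1854 → 1217 → 762 → 368 → 736 → 190 → 1028 → 856 → 1520 → 1728 → 1  (reaches 1)
709: 709 → 1396 → 1305 → 1458 → 1217 → 762 → 368 → 736 → 190 → 1028 → 856 → 1520 → 1728 → 1  (reaches 1)
710: 710 → 1403 → 2572 → 1190 → 547 → 1099 → 1029 → 1073 → 593 → 190 → 1028 → 856 → 1520 → 1728 → 1  (reaches 1)
711: 711 → 1422 → 1945 → 219 → 244 → 577 → 65 → 250 → 1513 → 1217 → 762 → 368 → 736 → 190 → 1028 → 856 → 1520 → 1728 → 1  (reaches 1)
712: 712 → 1459 → 1344 → 793 → 342 → 288 → 8 → 512 → 755 → 1464 → 1008 → 343 → 415 → 1351 → 1136 → 1855 → 1344  (repeats 1344)
base-12 3-happy: 707, 708, 709, 710, 711

5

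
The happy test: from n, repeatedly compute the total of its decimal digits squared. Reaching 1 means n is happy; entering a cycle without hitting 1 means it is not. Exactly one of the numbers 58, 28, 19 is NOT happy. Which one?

58: 58 → 89 → 145 → 42 → 20 → 4 → 16 → 37 → 58  — repeats 58 (not happy)
28: 28 → 68 → 100 → 1  — reaches 1 (happy)
19: 19 → 82 → 68 → 100 → 1  — reaches 1 (happy)

58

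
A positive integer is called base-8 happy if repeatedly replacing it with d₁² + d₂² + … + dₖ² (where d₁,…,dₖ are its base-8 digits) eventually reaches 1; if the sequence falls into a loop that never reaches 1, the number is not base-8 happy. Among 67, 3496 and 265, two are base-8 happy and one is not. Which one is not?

67: 67 → 10 → 5 → 25 → 10  — repeats 10 (not base-8 happy)
3496: 3496 → 97 → 18 → 8 → 1  — reaches 1 (base-8 happy)
265: 265 → 18 → 8 → 1  — reaches 1 (base-8 happy)

67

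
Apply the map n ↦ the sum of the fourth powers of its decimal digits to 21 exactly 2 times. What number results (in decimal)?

21 → 2⁴ + 1⁴ = 16 + 1 = 17
17 → 1⁴ + 7⁴ = 1 + 2401 = 2402

2402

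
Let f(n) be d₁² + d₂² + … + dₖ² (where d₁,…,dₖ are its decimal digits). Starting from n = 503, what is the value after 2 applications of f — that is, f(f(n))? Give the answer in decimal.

503 → 5² + 0² + 3² = 25 + 0 + 9 = 34
34 → 3² + 4² = 9 + 16 = 25

25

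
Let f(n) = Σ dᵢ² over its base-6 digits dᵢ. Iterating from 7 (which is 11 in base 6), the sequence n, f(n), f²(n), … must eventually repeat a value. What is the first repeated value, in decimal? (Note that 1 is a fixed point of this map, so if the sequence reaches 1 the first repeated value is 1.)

20

7 = (1,1)_6 → 1² + 1² = 2
2 = (2)_6 → 2² = 4
4 = (4)_6 → 4² = 16
16 = (2,4)_6 → 2² + 4² = 20
20 = (3,2)_6 → 3² + 2² = 13
13 = (2,1)_6 → 2² + 1² = 5
5 = (5)_6 → 5² = 25
25 = (4,1)_6 → 4² + 1² = 17
17 = (2,5)_6 → 2² + 5² = 29
29 = (4,5)_6 → 4² + 5² = 41
41 = (1,0,5)_6 → 1² + 0² + 5² = 26
26 = (4,2)_6 → 4² + 2² = 20  — 20 already appeared earlier.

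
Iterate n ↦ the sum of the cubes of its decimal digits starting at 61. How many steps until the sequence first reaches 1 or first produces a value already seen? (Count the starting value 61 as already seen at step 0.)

4

61 → 6³ + 1³ = 217
217 → 2³ + 1³ + 7³ = 352
352 → 3³ + 5³ + 2³ = 160
160 → 1³ + 6³ + 0³ = 217  — 217 repeats.
That took 4 steps.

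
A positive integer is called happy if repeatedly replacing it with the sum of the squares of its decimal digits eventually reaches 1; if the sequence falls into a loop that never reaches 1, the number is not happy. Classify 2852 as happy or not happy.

2852 → 97
97 → 130
130 → 10
10 → 1  — reached 1.

happy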